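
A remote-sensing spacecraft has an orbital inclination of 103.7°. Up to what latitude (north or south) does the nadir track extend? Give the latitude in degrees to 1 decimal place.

Retrograde orbit: the ground track reaches ±(180° − i) = ±(180 − 103.7) = ±76.3°.

76.3°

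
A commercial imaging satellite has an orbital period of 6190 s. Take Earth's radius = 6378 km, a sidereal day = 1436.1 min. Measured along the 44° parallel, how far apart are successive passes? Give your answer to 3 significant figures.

2070 km

Node shift per orbit = (6190.0/86166) × 360° = 25.86°.
Equatorial spacing = 25.86 × 111.3 km/° = 2879 km.
At 44° latitude, spacing = 2879 × cos(44°) = 2071 km.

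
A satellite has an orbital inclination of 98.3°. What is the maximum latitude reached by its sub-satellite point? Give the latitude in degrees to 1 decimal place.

81.7°

Retrograde orbit: the ground track reaches ±(180° − i) = ±(180 − 98.3) = ±81.7°.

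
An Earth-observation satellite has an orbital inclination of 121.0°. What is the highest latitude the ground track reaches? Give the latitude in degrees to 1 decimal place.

Retrograde orbit: the ground track reaches ±(180° − i) = ±(180 − 121.0) = ±59.0°.

59.0°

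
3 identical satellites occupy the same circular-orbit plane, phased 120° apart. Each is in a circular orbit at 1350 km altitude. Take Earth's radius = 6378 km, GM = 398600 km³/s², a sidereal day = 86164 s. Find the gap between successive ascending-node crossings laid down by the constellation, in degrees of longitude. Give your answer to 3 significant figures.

9.42°

Semi-major axis a = 6378 + 1350 = 7728 km. Period T = 2π√(a³/μ) = 2π√(7728³/398600) = 6761.0 s = 112.68 min.
Single-satellite node shift = (6761.0/86164) × 360° = 28.25°.
With 3 satellites evenly phased, successive equator crossings are 28.25/3 = 9.416° apart.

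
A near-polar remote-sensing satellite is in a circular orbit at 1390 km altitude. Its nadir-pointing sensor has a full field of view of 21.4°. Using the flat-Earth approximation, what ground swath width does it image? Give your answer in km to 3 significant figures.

Half-angle = 21.4°/2 = 10.7°.
Swath width ≈ 2h·tan(θ/2) = 2 × 1390 × tan(10.7°) = 525.3 km.

525 km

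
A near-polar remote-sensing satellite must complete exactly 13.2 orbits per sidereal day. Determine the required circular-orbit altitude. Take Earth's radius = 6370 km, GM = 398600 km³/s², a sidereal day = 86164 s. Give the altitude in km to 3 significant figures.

1180 km

Required period T = 86164 / 13.2 = 6527.6 s.
From T = 2π√(a³/μ): a = (μ T²/4π²)^(1/3) = (398600 × 6527.6² / 4π²)^(1/3) = 7549 km.
Altitude h = a − R = 7549 − 6370 = 1179 km.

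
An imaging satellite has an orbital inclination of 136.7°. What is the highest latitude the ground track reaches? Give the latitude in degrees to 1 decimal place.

Retrograde orbit: the ground track reaches ±(180° − i) = ±(180 − 136.7) = ±43.3°.

43.3°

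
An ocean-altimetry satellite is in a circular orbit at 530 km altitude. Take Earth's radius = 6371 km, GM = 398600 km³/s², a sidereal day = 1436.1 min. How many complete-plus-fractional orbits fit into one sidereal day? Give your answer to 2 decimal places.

15.10

Semi-major axis a = 6371 + 530 = 6901 km. Period T = 2π√(a³/μ) = 2π√(6901³/398600) = 5705.3 s = 95.09 min.
Orbits per sidereal day = 86166 / 5705.3 = 15.103.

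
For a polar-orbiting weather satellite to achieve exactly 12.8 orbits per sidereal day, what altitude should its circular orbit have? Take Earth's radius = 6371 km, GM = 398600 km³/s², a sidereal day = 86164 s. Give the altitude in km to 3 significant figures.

Required period T = 86164 / 12.8 = 6731.6 s.
From T = 2π√(a³/μ): a = (μ T²/4π²)^(1/3) = (398600 × 6731.6² / 4π²)^(1/3) = 7706 km.
Altitude h = a − R = 7706 − 6371 = 1335 km.

1330 km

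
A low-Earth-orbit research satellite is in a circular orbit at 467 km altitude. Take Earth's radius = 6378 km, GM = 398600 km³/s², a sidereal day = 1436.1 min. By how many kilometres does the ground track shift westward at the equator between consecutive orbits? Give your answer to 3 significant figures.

Semi-major axis a = 6378 + 467 = 6845 km. Period T = 2π√(a³/μ) = 2π√(6845³/398600) = 5636.0 s = 93.93 min.
During one orbit Earth rotates (5636.0 / 86166) × 360° = 23.55°.
At the equator that is 23.55° × (2π·6378/360) km/° = 23.55 × 111.3 = 2621 km.

2620 km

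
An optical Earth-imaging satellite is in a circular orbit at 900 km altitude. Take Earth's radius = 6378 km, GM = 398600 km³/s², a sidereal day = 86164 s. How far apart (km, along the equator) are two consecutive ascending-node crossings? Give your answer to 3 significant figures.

2870 km

Semi-major axis a = 6378 + 900 = 7278 km. Period T = 2π√(a³/μ) = 2π√(7278³/398600) = 6179.2 s = 102.99 min.
During one orbit Earth rotates (6179.2 / 86164) × 360° = 25.82°.
At the equator that is 25.82° × (2π·6378/360) km/° = 25.82 × 111.3 = 2874 km.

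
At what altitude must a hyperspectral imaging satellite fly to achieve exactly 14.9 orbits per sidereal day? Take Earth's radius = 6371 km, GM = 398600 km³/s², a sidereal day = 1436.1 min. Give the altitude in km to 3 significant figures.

Required period T = 86166 / 14.9 = 5783.0 s.
From T = 2π√(a³/μ): a = (μ T²/4π²)^(1/3) = (398600 × 5783.0² / 4π²)^(1/3) = 6963 km.
Altitude h = a − R = 6963 − 6371 = 592 km.

592 km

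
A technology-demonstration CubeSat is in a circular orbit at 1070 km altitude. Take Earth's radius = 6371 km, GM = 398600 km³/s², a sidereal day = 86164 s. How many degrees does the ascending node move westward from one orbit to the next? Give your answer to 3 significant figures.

26.7°

Semi-major axis a = 6371 + 1070 = 7441 km. Period T = 2π√(a³/μ) = 2π√(7441³/398600) = 6387.9 s = 106.47 min.
During one orbit Earth rotates (6387.9 / 86164) × 360° = 26.69°.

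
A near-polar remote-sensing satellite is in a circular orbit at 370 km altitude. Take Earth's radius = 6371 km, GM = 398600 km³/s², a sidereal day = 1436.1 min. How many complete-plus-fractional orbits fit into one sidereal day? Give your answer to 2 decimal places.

Semi-major axis a = 6371 + 370 = 6741 km. Period T = 2π√(a³/μ) = 2π√(6741³/398600) = 5508.0 s = 91.80 min.
Orbits per sidereal day = 86166 / 5508.0 = 15.644.

15.64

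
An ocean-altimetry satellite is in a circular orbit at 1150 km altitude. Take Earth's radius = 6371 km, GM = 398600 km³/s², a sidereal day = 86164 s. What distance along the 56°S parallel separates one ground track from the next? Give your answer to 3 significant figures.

Semi-major axis a = 6371 + 1150 = 7521 km. Period T = 2π√(a³/μ) = 2π√(7521³/398600) = 6491.2 s = 108.19 min.
Node shift per orbit = (6491.2/86164) × 360° = 27.12°.
Equatorial spacing = 27.12 × 111.2 km/° = 3016 km.
At 56° latitude, spacing = 3016 × cos(56°) = 1686 km.

1690 km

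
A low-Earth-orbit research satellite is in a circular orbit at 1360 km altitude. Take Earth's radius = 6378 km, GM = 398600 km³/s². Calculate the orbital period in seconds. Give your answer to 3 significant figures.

6770 seconds

Semi-major axis a = 6378 + 1360 = 7738 km. Period T = 2π√(a³/μ) = 2π√(7738³/398600) = 6774.1 s = 112.90 min.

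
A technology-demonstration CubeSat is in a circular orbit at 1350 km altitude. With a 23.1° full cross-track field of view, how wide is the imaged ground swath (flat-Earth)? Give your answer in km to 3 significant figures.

552 km

Half-angle = 23.1°/2 = 11.55°.
Swath width ≈ 2h·tan(θ/2) = 2 × 1350 × tan(11.55°) = 551.8 km.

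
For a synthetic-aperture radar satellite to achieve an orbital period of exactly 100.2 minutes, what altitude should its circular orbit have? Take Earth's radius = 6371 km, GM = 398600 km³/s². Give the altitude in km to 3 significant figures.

775 km

T = 100.2 min = 6012.0 s.
From T = 2π√(a³/μ): a = (μ T²/4π²)^(1/3) = (398600 × 6012.0² / 4π²)^(1/3) = 7146 km.
Altitude h = a − R = 7146 − 6371 = 775 km.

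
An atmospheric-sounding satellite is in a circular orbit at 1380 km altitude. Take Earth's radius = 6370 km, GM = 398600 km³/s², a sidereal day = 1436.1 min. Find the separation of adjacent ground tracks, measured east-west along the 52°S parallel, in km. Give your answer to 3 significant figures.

Semi-major axis a = 6370 + 1380 = 7750 km. Period T = 2π√(a³/μ) = 2π√(7750³/398600) = 6789.9 s = 113.17 min.
Node shift per orbit = (6789.9/86166) × 360° = 28.37°.
Equatorial spacing = 28.37 × 111.2 km/° = 3154 km.
At 52° latitude, spacing = 3154 × cos(52°) = 1942 km.

1940 km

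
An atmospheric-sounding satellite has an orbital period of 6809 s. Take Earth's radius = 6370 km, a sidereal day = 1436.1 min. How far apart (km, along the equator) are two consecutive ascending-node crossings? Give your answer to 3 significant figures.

3160 km

During one orbit Earth rotates (6809.0 / 86166) × 360° = 28.45°.
At the equator that is 28.45° × (2π·6370/360) km/° = 28.45 × 111.2 = 3163 km.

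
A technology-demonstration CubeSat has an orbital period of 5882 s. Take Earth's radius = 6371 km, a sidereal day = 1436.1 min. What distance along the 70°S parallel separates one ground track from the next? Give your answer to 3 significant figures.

Node shift per orbit = (5882.0/86166) × 360° = 24.57°.
Equatorial spacing = 24.57 × 111.2 km/° = 2733 km.
At 70° latitude, spacing = 2733 × cos(70°) = 935 km.

935 km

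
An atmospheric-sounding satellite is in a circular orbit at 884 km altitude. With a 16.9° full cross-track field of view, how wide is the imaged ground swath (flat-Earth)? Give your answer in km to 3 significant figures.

263 km

Half-angle = 16.9°/2 = 8.45°.
Swath width ≈ 2h·tan(θ/2) = 2 × 884 × tan(8.45°) = 262.7 km.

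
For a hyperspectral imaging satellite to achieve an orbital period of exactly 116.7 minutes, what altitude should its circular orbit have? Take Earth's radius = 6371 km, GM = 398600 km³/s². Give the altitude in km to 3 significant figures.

1540 km

T = 116.7 min = 7002.0 s.
From T = 2π√(a³/μ): a = (μ T²/4π²)^(1/3) = (398600 × 7002.0² / 4π²)^(1/3) = 7911 km.
Altitude h = a − R = 7911 − 6371 = 1540 km.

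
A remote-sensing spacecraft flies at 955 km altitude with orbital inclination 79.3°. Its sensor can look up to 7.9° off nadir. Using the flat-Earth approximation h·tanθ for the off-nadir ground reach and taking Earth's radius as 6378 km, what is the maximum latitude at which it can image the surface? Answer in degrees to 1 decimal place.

80.5°

For a prograde orbit the ground track reaches latitude ±i = ±79.3°.
Sensor half-swath on the ground ≈ 955·tan(7.9°) = 133 km = 1.19° of latitude.
Maximum observable latitude ≈ 79.3 + 1.19 = 80.5°.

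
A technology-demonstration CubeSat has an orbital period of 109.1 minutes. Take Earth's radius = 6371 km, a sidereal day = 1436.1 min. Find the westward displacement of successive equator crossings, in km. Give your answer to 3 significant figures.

T = 109.1 min = 6546.0 s.
During one orbit Earth rotates (6546.0 / 86166) × 360° = 27.35°.
At the equator that is 27.35° × (2π·6371/360) km/° = 27.35 × 111.2 = 3041 km.

3040 km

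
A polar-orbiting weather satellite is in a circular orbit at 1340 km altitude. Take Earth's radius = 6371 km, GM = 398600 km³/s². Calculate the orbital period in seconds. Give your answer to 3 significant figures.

6740 seconds

Semi-major axis a = 6371 + 1340 = 7711 km. Period T = 2π√(a³/μ) = 2π√(7711³/398600) = 6738.7 s = 112.31 min.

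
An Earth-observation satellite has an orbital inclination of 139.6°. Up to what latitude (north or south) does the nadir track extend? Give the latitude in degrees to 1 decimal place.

40.4°

Retrograde orbit: the ground track reaches ±(180° − i) = ±(180 − 139.6) = ±40.4°.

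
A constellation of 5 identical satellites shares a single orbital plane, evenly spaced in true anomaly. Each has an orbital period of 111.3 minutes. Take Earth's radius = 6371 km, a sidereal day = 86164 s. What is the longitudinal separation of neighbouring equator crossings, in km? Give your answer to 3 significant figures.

620 km

T = 111.3 min = 6678.0 s.
Single-satellite node shift = (6678.0/86164) × 360° = 27.90°.
With 5 satellites evenly phased, successive equator crossings are 27.90/5 = 5.580° apart.
That is 5.580 × 111.2 = 620 km at the equator.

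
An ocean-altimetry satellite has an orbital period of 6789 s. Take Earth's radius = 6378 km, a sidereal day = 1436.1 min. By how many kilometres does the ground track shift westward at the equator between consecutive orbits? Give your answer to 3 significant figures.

3160 km

During one orbit Earth rotates (6789.0 / 86166) × 360° = 28.36°.
At the equator that is 28.36° × (2π·6378/360) km/° = 28.36 × 111.3 = 3157 km.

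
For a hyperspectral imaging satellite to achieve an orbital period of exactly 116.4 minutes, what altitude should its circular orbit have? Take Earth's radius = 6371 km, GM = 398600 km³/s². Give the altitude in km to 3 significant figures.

T = 116.4 min = 6984.0 s.
From T = 2π√(a³/μ): a = (μ T²/4π²)^(1/3) = (398600 × 6984.0² / 4π²)^(1/3) = 7897 km.
Altitude h = a − R = 7897 − 6371 = 1526 km.

1530 km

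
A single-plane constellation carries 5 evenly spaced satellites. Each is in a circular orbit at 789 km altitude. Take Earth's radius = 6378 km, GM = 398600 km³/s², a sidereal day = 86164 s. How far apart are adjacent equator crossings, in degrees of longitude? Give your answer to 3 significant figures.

Semi-major axis a = 6378 + 789 = 7167 km. Period T = 2π√(a³/μ) = 2π√(7167³/398600) = 6038.3 s = 100.64 min.
Single-satellite node shift = (6038.3/86164) × 360° = 25.23°.
With 5 satellites evenly phased, successive equator crossings are 25.23/5 = 5.046° apart.

5.05°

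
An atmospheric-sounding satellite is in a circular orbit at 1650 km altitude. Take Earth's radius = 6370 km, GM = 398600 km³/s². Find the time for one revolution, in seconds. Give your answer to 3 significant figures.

Semi-major axis a = 6370 + 1650 = 8020 km. Period T = 2π√(a³/μ) = 2π√(8020³/398600) = 7147.8 s = 119.13 min.

7150 seconds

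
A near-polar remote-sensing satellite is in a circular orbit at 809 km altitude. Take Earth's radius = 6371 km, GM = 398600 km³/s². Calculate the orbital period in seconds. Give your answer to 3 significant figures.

6050 seconds

Semi-major axis a = 6371 + 809 = 7180 km. Period T = 2π√(a³/μ) = 2π√(7180³/398600) = 6054.8 s = 100.91 min.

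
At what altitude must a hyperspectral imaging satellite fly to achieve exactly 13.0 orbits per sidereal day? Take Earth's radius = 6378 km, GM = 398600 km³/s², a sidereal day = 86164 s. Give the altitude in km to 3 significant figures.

Required period T = 86164 / 13.0 = 6628.0 s.
From T = 2π√(a³/μ): a = (μ T²/4π²)^(1/3) = (398600 × 6628.0² / 4π²)^(1/3) = 7626 km.
Altitude h = a − R = 7626 − 6378 = 1248 km.

1250 km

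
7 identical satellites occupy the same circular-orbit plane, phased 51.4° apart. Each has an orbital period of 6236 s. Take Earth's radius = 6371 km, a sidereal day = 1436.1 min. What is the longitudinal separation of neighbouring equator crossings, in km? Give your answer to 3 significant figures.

414 km

Single-satellite node shift = (6236.0/86166) × 360° = 26.05°.
With 7 satellites evenly phased, successive equator crossings are 26.05/7 = 3.722° apart.
That is 3.722 × 111.2 = 414 km at the equator.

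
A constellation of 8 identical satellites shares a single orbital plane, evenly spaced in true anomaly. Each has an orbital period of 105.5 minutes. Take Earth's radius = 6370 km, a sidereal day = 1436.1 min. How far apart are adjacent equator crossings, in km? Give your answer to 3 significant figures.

368 km

T = 105.5 min = 6330.0 s.
Single-satellite node shift = (6330.0/86166) × 360° = 26.45°.
With 8 satellites evenly phased, successive equator crossings are 26.45/8 = 3.306° apart.
That is 3.306 × 111.2 = 368 km at the equator.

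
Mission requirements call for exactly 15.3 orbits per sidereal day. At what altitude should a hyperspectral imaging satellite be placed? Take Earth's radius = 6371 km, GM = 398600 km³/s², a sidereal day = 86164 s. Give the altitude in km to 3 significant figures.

470 km

Required period T = 86164 / 15.3 = 5631.6 s.
From T = 2π√(a³/μ): a = (μ T²/4π²)^(1/3) = (398600 × 5631.6² / 4π²)^(1/3) = 6841 km.
Altitude h = a − R = 6841 − 6371 = 470 km.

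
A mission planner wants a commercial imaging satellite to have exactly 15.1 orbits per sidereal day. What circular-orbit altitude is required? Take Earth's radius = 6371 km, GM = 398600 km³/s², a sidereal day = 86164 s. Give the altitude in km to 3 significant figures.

531 km

Required period T = 86164 / 15.1 = 5706.2 s.
From T = 2π√(a³/μ): a = (μ T²/4π²)^(1/3) = (398600 × 5706.2² / 4π²)^(1/3) = 6902 km.
Altitude h = a − R = 6902 − 6371 = 531 km.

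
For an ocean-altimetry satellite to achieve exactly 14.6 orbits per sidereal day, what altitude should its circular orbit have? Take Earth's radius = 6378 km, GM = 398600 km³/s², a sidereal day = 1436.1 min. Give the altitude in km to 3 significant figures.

Required period T = 86166 / 14.6 = 5901.8 s.
From T = 2π√(a³/μ): a = (μ T²/4π²)^(1/3) = (398600 × 5901.8² / 4π²)^(1/3) = 7059 km.
Altitude h = a − R = 7059 − 6378 = 681 km.

681 km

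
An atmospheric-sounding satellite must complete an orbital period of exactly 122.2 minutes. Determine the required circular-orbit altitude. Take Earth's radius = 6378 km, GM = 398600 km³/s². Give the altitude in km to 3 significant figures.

T = 122.2 min = 7332.0 s.
From T = 2π√(a³/μ): a = (μ T²/4π²)^(1/3) = (398600 × 7332.0² / 4π²)^(1/3) = 8157 km.
Altitude h = a − R = 8157 − 6378 = 1779 km.

1780 km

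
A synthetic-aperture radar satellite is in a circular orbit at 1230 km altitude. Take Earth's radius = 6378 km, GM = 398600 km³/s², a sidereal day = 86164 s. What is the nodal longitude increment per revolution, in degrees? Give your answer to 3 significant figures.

Semi-major axis a = 6378 + 1230 = 7608 km. Period T = 2π√(a³/μ) = 2π√(7608³/398600) = 6604.2 s = 110.07 min.
During one orbit Earth rotates (6604.2 / 86164) × 360° = 27.59°.

27.6°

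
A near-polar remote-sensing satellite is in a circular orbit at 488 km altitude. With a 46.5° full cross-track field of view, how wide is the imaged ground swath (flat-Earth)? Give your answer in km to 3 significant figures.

Half-angle = 46.5°/2 = 23.25°.
Swath width ≈ 2h·tan(θ/2) = 2 × 488 × tan(23.25°) = 419.3 km.

419 km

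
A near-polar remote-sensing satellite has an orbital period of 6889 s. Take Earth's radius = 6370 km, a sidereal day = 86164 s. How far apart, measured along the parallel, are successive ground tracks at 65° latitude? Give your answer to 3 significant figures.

1350 km

Node shift per orbit = (6889.0/86164) × 360° = 28.78°.
Equatorial spacing = 28.78 × 111.2 km/° = 3200 km.
At 65° latitude, spacing = 3200 × cos(65°) = 1352 km.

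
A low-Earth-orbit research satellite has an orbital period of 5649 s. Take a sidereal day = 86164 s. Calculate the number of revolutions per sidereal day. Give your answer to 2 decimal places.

15.25

Orbits per sidereal day = 86164 / 5649.0 = 15.253.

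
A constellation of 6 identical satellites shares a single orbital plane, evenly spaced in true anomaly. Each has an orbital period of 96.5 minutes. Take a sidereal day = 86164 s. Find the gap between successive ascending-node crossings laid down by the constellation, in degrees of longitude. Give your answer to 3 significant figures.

T = 96.5 min = 5790.0 s.
Single-satellite node shift = (5790.0/86164) × 360° = 24.19°.
With 6 satellites evenly phased, successive equator crossings are 24.19/6 = 4.032° apart.

4.03°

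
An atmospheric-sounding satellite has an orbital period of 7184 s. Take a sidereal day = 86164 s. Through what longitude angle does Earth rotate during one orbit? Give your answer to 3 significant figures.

During one orbit Earth rotates (7184.0 / 86164) × 360° = 30.02°.

30.0°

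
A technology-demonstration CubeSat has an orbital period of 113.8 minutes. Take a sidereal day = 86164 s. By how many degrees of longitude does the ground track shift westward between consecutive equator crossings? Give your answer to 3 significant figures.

T = 113.8 min = 6828.0 s.
During one orbit Earth rotates (6828.0 / 86164) × 360° = 28.53°.

28.5°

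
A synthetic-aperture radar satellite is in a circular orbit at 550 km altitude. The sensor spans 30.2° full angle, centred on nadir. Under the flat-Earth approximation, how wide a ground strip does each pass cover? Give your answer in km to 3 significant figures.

Half-angle = 30.2°/2 = 15.1°.
Swath width ≈ 2h·tan(θ/2) = 2 × 550 × tan(15.1°) = 296.8 km.

297 km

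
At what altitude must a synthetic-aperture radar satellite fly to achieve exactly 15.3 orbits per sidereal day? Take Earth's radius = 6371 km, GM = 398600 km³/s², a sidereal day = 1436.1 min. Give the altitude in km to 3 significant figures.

Required period T = 86166 / 15.3 = 5631.8 s.
From T = 2π√(a³/μ): a = (μ T²/4π²)^(1/3) = (398600 × 5631.8² / 4π²)^(1/3) = 6842 km.
Altitude h = a − R = 6842 − 6371 = 471 km.

471 km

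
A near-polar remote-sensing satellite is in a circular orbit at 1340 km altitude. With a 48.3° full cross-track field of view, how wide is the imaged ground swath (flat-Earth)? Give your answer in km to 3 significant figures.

Half-angle = 48.3°/2 = 24.15°.
Swath width ≈ 2h·tan(θ/2) = 2 × 1340 × tan(24.15°) = 1201.6 km.

1200 km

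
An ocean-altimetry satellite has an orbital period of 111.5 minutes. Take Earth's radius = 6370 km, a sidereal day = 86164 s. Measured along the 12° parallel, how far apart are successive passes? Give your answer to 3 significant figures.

3040 km

T = 111.5 min = 6690.0 s.
Node shift per orbit = (6690.0/86164) × 360° = 27.95°.
Equatorial spacing = 27.95 × 111.2 km/° = 3108 km.
At 12° latitude, spacing = 3108 × cos(12°) = 3040 km.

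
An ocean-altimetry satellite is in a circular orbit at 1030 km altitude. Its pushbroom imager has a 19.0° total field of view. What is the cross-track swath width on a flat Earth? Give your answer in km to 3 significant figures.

Half-angle = 19.0°/2 = 9.5°.
Swath width ≈ 2h·tan(θ/2) = 2 × 1030 × tan(9.5°) = 344.7 km.

345 km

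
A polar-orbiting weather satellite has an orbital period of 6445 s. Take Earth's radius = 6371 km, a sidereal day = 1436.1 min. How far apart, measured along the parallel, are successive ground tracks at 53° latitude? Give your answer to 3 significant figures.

1800 km

Node shift per orbit = (6445.0/86166) × 360° = 26.93°.
Equatorial spacing = 26.93 × 111.2 km/° = 2994 km.
At 53° latitude, spacing = 2994 × cos(53°) = 1802 km.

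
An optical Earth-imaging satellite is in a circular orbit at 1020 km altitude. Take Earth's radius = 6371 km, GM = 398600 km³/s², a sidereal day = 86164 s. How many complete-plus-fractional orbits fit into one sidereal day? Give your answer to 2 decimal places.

Semi-major axis a = 6371 + 1020 = 7391 km. Period T = 2π√(a³/μ) = 2π√(7391³/398600) = 6323.6 s = 105.39 min.
Orbits per sidereal day = 86164 / 6323.6 = 13.626.

13.63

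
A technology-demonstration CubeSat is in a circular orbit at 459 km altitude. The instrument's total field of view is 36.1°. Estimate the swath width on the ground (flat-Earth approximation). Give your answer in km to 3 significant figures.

Half-angle = 36.1°/2 = 18.05°.
Swath width ≈ 2h·tan(θ/2) = 2 × 459 × tan(18.05°) = 299.2 km.

299 km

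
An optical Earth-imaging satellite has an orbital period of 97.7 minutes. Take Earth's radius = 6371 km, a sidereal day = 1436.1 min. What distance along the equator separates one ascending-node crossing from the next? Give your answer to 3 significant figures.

T = 97.7 min = 5862.0 s.
During one orbit Earth rotates (5862.0 / 86166) × 360° = 24.49°.
At the equator that is 24.49° × (2π·6371/360) km/° = 24.49 × 111.2 = 2723 km.

2720 km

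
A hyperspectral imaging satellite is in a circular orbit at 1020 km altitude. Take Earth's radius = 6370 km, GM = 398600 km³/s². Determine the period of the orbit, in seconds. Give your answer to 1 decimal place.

6322.3 seconds

Semi-major axis a = 6370 + 1020 = 7390 km. Period T = 2π√(a³/μ) = 2π√(7390³/398600) = 6322.3 s = 105.37 min.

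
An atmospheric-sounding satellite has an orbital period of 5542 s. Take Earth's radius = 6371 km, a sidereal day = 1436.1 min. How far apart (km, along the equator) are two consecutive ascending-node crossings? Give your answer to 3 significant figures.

2570 km

During one orbit Earth rotates (5542.0 / 86166) × 360° = 23.15°.
At the equator that is 23.15° × (2π·6371/360) km/° = 23.15 × 111.2 = 2575 km.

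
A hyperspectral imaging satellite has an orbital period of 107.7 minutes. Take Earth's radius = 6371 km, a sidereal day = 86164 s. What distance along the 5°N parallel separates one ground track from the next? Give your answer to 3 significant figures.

T = 107.7 min = 6462.0 s.
Node shift per orbit = (6462.0/86164) × 360° = 27.00°.
Equatorial spacing = 27.00 × 111.2 km/° = 3002 km.
At 5° latitude, spacing = 3002 × cos(5°) = 2991 km.

2990 km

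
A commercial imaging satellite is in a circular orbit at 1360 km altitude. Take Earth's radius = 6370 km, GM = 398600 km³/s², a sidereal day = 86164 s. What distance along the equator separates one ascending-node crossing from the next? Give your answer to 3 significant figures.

Semi-major axis a = 6370 + 1360 = 7730 km. Period T = 2π√(a³/μ) = 2π√(7730³/398600) = 6763.6 s = 112.73 min.
During one orbit Earth rotates (6763.6 / 86164) × 360° = 28.26°.
At the equator that is 28.26° × (2π·6370/360) km/° = 28.26 × 111.2 = 3142 km.

3140 km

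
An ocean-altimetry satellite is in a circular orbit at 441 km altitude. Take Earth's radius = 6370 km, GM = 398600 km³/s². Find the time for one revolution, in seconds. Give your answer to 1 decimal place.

Semi-major axis a = 6370 + 441 = 6811 km. Period T = 2π√(a³/μ) = 2π√(6811³/398600) = 5594.1 s = 93.23 min.

5594.1 seconds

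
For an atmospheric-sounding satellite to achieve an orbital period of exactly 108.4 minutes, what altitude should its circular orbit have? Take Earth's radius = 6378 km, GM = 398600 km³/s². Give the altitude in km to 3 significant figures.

T = 108.4 min = 6504.0 s.
From T = 2π√(a³/μ): a = (μ T²/4π²)^(1/3) = (398600 × 6504.0² / 4π²)^(1/3) = 7531 km.
Altitude h = a − R = 7531 − 6378 = 1153 km.

1150 km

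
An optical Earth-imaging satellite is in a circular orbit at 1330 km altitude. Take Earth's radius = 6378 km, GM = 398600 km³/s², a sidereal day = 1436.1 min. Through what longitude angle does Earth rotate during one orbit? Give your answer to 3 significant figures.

Semi-major axis a = 6378 + 1330 = 7708 km. Period T = 2π√(a³/μ) = 2π√(7708³/398600) = 6734.8 s = 112.25 min.
During one orbit Earth rotates (6734.8 / 86166) × 360° = 28.14°.

28.1°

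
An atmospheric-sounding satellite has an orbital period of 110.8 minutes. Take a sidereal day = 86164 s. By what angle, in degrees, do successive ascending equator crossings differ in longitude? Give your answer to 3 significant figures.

27.8°

T = 110.8 min = 6648.0 s.
During one orbit Earth rotates (6648.0 / 86164) × 360° = 27.78°.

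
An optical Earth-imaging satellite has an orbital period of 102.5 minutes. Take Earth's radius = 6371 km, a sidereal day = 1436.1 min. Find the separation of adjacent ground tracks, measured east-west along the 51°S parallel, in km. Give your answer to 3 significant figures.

T = 102.5 min = 6150.0 s.
Node shift per orbit = (6150.0/86166) × 360° = 25.69°.
Equatorial spacing = 25.69 × 111.2 km/° = 2857 km.
At 51° latitude, spacing = 2857 × cos(51°) = 1798 km.

1800 km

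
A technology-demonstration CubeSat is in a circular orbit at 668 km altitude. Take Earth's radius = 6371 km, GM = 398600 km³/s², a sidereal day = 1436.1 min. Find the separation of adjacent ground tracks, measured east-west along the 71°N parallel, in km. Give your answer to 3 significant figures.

Semi-major axis a = 6371 + 668 = 7039 km. Period T = 2π√(a³/μ) = 2π√(7039³/398600) = 5877.3 s = 97.95 min.
Node shift per orbit = (5877.3/86166) × 360° = 24.56°.
Equatorial spacing = 24.56 × 111.2 km/° = 2730 km.
At 71° latitude, spacing = 2730 × cos(71°) = 889 km.

889 km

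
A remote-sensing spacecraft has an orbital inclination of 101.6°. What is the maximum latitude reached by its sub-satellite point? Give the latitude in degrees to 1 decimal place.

Retrograde orbit: the ground track reaches ±(180° − i) = ±(180 − 101.6) = ±78.4°.

78.4°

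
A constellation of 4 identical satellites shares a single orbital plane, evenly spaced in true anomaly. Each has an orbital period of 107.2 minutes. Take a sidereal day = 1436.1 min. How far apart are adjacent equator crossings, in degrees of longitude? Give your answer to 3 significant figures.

6.72°

T = 107.2 min = 6432.0 s.
Single-satellite node shift = (6432.0/86166) × 360° = 26.87°.
With 4 satellites evenly phased, successive equator crossings are 26.87/4 = 6.718° apart.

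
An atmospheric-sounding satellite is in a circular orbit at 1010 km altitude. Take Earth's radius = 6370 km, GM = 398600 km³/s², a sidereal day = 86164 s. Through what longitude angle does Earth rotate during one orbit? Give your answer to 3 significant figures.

26.4°

Semi-major axis a = 6370 + 1010 = 7380 km. Period T = 2π√(a³/μ) = 2π√(7380³/398600) = 6309.5 s = 105.16 min.
During one orbit Earth rotates (6309.5 / 86164) × 360° = 26.36°.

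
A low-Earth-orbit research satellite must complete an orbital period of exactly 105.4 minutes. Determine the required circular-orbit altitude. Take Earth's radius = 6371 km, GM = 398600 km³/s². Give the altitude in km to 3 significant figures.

T = 105.4 min = 6324.0 s.
From T = 2π√(a³/μ): a = (μ T²/4π²)^(1/3) = (398600 × 6324.0² / 4π²)^(1/3) = 7391 km.
Altitude h = a − R = 7391 − 6371 = 1020 km.

1020 km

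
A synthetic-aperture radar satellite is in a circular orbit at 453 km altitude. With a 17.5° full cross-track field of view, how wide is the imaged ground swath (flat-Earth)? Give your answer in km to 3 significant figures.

139 km

Half-angle = 17.5°/2 = 8.75°.
Swath width ≈ 2h·tan(θ/2) = 2 × 453 × tan(8.75°) = 139.4 km.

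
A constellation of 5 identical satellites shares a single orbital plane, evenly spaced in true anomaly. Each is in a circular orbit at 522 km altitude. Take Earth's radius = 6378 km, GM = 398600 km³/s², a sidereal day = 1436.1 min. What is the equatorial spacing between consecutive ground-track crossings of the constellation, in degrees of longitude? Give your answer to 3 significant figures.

Semi-major axis a = 6378 + 522 = 6900 km. Period T = 2π√(a³/μ) = 2π√(6900³/398600) = 5704.1 s = 95.07 min.
Single-satellite node shift = (5704.1/86166) × 360° = 23.83°.
With 5 satellites evenly phased, successive equator crossings are 23.83/5 = 4.766° apart.

4.77°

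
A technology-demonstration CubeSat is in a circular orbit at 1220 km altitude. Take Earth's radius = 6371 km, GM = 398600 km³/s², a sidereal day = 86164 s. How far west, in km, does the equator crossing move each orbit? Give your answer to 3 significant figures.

Semi-major axis a = 6371 + 1220 = 7591 km. Period T = 2π√(a³/μ) = 2π√(7591³/398600) = 6582.0 s = 109.70 min.
During one orbit Earth rotates (6582.0 / 86164) × 360° = 27.50°.
At the equator that is 27.50° × (2π·6371/360) km/° = 27.50 × 111.2 = 3058 km.

3060 km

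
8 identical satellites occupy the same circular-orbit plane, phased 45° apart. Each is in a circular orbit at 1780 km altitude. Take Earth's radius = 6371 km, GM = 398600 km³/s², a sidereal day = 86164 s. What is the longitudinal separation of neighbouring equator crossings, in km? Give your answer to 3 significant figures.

Semi-major axis a = 6371 + 1780 = 8151 km. Period T = 2π√(a³/μ) = 2π√(8151³/398600) = 7323.6 s = 122.06 min.
Single-satellite node shift = (7323.6/86164) × 360° = 30.60°.
With 8 satellites evenly phased, successive equator crossings are 30.60/8 = 3.825° apart.
That is 3.825 × 111.2 = 425 km at the equator.

425 km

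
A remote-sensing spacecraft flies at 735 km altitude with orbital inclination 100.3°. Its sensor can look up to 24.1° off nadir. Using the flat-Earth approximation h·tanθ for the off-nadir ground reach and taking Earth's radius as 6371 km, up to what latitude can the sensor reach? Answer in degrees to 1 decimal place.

Retrograde orbit: the ground track reaches ±(180° − i) = ±(180 − 100.3) = ±79.7°.
Sensor half-swath on the ground ≈ 735·tan(24.1°) = 329 km = 2.96° of latitude.
Maximum observable latitude ≈ 79.7 + 2.96 = 82.7°.

82.7°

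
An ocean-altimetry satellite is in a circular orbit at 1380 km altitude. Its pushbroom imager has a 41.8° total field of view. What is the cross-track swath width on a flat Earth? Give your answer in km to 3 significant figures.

1050 km

Half-angle = 41.8°/2 = 20.9°.
Swath width ≈ 2h·tan(θ/2) = 2 × 1380 × tan(20.9°) = 1053.9 km.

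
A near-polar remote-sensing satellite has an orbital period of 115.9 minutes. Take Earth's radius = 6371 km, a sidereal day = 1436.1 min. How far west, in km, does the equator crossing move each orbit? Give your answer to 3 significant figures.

3230 km

T = 115.9 min = 6954.0 s.
During one orbit Earth rotates (6954.0 / 86166) × 360° = 29.05°.
At the equator that is 29.05° × (2π·6371/360) km/° = 29.05 × 111.2 = 3231 km.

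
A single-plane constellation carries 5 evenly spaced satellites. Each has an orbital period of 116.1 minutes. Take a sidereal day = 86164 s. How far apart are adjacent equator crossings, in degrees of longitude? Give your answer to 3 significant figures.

5.82°

T = 116.1 min = 6966.0 s.
Single-satellite node shift = (6966.0/86164) × 360° = 29.10°.
With 5 satellites evenly phased, successive equator crossings are 29.10/5 = 5.821° apart.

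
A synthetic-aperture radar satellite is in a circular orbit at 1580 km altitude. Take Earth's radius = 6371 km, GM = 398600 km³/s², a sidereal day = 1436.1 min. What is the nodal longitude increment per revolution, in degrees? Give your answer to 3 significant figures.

Semi-major axis a = 6371 + 1580 = 7951 km. Period T = 2π√(a³/μ) = 2π√(7951³/398600) = 7055.8 s = 117.60 min.
During one orbit Earth rotates (7055.8 / 86166) × 360° = 29.48°.

29.5°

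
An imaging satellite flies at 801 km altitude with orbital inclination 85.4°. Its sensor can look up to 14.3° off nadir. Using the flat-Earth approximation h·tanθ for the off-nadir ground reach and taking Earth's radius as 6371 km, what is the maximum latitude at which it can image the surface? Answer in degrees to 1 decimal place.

87.2°

For a prograde orbit the ground track reaches latitude ±i = ±85.4°.
Sensor half-swath on the ground ≈ 801·tan(14.3°) = 204 km = 1.84° of latitude.
Maximum observable latitude ≈ 85.4 + 1.84 = 87.2°.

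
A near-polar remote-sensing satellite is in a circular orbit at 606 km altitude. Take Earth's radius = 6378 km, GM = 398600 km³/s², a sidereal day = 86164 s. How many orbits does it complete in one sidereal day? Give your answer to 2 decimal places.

Semi-major axis a = 6378 + 606 = 6984 km. Period T = 2π√(a³/μ) = 2π√(6984³/398600) = 5808.5 s = 96.81 min.
Orbits per sidereal day = 86164 / 5808.5 = 14.834.

14.83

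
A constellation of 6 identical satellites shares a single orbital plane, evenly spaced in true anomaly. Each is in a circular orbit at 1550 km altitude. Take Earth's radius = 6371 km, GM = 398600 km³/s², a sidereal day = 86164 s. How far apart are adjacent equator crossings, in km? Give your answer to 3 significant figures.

Semi-major axis a = 6371 + 1550 = 7921 km. Period T = 2π√(a³/μ) = 2π√(7921³/398600) = 7015.9 s = 116.93 min.
Single-satellite node shift = (7015.9/86164) × 360° = 29.31°.
With 6 satellites evenly phased, successive equator crossings are 29.31/6 = 4.885° apart.
That is 4.885 × 111.2 = 543 km at the equator.

543 km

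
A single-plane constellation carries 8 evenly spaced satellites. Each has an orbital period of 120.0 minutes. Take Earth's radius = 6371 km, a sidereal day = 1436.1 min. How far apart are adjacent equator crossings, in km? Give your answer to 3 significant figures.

T = 120.0 min = 7200.0 s.
Single-satellite node shift = (7200.0/86166) × 360° = 30.08°.
With 8 satellites evenly phased, successive equator crossings are 30.08/8 = 3.760° apart.
That is 3.760 × 111.2 = 418 km at the equator.

418 km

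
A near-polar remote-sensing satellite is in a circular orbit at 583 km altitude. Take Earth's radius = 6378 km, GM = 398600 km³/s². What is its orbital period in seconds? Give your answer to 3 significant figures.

5780 seconds

Semi-major axis a = 6378 + 583 = 6961 km. Period T = 2π√(a³/μ) = 2π√(6961³/398600) = 5779.9 s = 96.33 min.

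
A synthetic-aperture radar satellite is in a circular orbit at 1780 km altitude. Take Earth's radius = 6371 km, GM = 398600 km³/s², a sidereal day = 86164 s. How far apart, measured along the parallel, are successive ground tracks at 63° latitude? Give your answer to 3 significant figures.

1540 km

Semi-major axis a = 6371 + 1780 = 8151 km. Period T = 2π√(a³/μ) = 2π√(8151³/398600) = 7323.6 s = 122.06 min.
Node shift per orbit = (7323.6/86164) × 360° = 30.60°.
Equatorial spacing = 30.60 × 111.2 km/° = 3402 km.
At 63° latitude, spacing = 3402 × cos(63°) = 1545 km.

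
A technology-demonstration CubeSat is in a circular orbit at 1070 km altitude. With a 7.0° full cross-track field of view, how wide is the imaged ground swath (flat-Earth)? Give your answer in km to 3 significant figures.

131 km

Half-angle = 7.0°/2 = 3.5°.
Swath width ≈ 2h·tan(θ/2) = 2 × 1070 × tan(3.5°) = 130.9 km.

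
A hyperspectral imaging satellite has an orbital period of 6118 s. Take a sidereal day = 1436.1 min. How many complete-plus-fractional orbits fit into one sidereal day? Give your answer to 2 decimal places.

14.08

Orbits per sidereal day = 86166 / 6118.0 = 14.084.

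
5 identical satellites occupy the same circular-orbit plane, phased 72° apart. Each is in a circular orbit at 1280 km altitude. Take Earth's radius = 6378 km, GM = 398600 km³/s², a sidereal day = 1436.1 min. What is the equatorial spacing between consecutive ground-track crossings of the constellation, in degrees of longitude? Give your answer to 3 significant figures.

5.57°

Semi-major axis a = 6378 + 1280 = 7658 km. Period T = 2π√(a³/μ) = 2π√(7658³/398600) = 6669.4 s = 111.16 min.
Single-satellite node shift = (6669.4/86166) × 360° = 27.86°.
With 5 satellites evenly phased, successive equator crossings are 27.86/5 = 5.573° apart.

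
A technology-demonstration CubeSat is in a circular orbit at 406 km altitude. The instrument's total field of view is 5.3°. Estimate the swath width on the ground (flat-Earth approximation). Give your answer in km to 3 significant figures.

Half-angle = 5.3°/2 = 2.65°.
Swath width ≈ 2h·tan(θ/2) = 2 × 406 × tan(2.65°) = 37.6 km.

37.6 km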